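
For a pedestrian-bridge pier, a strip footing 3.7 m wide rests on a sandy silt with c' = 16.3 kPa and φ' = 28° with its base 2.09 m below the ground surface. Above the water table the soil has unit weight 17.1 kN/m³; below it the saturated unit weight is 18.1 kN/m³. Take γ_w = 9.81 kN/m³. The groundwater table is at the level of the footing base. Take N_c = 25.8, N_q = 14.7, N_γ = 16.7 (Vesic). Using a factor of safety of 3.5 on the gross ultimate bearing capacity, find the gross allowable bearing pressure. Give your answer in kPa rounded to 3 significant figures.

Effective surcharge at the founding depth q = γ·D_f = 17.1 × 2.09 = 35.739 kPa.
The water table coincides with the base, so in the self-weight term γ → γ' = 8.29 kN/m³.
q_ult = c·N_c + q·N_q + 0.5·γ·B·N_γ
     = 16.3 × 25.8 + 35.739 × 14.7 + 0.5 × 8.29 × 3.7 × 16.7
     = 420.54 + 525.36 + 256.12 = 1202 kPa.
q_all = 1202 / 3.5 = 343.44 kPa.

q_all ≈ 343 kPa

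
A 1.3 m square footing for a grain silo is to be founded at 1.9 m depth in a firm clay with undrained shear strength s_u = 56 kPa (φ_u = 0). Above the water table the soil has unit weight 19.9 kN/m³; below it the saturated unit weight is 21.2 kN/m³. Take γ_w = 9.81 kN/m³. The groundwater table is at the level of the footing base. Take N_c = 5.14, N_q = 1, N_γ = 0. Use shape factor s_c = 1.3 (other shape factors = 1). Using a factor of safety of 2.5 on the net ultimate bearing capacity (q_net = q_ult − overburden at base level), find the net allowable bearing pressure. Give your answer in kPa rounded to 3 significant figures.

q = γ·D_f = 19.9 × 1.9 = 37.81 kPa.
c·N_c·s_c = 56 × 5.14 × 1.3 = 374.19 kPa
q·N_q = 37.81 × 1 = 37.81 kPa
q_ult = 374.19 + 37.81 = 412 kPa.
q_net = 412 − 37.81 = 374.19 kPa.
q_all(net) = 374.19 / 2.5 = 149.68 kPa.

q_all(net) ≈ 150 kPa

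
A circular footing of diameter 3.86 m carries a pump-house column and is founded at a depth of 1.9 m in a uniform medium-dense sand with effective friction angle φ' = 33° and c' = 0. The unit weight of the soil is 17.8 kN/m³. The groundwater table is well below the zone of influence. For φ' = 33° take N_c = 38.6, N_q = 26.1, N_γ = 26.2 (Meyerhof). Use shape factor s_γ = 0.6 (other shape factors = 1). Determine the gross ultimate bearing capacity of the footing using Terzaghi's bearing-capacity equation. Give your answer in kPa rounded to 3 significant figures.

q_ult ≈ 1420 kPa

q = γ·D_f = 17.8 × 1.9 = 33.82 kPa.
q·N_q = 33.82 × 26.1 = 882.7 kPa
0.5·γ·B·N_γ·s_γ = 0.5 × 17.8 × 3.86 × 26.2 × 0.6 = 540.04 kPa
q_ult = 882.7 + 540.04 = 1422.7 kPa.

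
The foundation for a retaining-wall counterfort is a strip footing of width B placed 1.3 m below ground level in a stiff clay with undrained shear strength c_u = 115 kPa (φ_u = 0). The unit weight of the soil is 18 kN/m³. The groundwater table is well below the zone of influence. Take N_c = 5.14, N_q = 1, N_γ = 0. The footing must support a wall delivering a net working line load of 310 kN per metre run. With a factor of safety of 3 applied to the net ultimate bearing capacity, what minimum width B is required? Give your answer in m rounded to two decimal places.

B = 1.57 m

Overburden at base level: q = 18 × 1.3 = 23.4 kPa.
Cohesion term c·N_c = 115 × 5.14 = 591.1 kPa; surcharge term q·N_q = 23.4 × 1 = 23.4 kPa.
q_ult = 591.1 + 23.4 = 614.5 kPa.
For φ = 0 the ½γBN_γ term vanishes, so q_ult is independent of B. q_net = 614.5 − 23.4 = 591.1 kPa; q_all(net) = 591.1/3 = 197.03 kPa.
Required width B = w / q_all(net) = 310 / 197.03 = 1.573 m.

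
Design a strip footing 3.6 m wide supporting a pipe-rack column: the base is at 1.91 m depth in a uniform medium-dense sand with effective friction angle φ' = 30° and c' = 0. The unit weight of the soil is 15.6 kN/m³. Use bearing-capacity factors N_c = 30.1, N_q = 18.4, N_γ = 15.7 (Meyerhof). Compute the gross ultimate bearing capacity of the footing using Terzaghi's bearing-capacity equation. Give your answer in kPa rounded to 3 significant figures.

q_ult ≈ 989 kPa

Overburden at base level: q = 15.6 × 1.91 = 29.796 kPa.
Surcharge term q·N_q = 29.796 × 18.4 = 548.25 kPa; self-weight term 0.5·γ·B·N_γ = 0.5 × 15.6 × 3.6 × 15.7 = 440.86 kPa.
q_ult = 548.25 + 440.86 = 989.1 kPa.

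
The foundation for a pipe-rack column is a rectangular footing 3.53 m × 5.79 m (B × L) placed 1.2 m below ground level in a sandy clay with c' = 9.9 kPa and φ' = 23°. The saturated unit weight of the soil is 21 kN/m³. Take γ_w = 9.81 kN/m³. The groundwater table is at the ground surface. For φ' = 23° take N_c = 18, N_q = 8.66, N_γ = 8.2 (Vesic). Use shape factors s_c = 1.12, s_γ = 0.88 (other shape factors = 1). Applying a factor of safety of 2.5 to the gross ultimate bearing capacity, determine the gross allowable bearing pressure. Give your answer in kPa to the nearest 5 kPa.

With the water table at the surface the whole profile is submerged: γ' = 21 − 9.81 = 11.19 kN/m³, so q = γ'·D_f = 13.428 kPa; the same γ' applies in the ½γBN_γ term.
q_ult = c·N_c·s_c + q·N_q + 0.5·γ·B·N_γ·s_γ
     = 9.9 × 18 × 1.12 + 13.428 × 8.66 + 0.5 × 11.19 × 3.53 × 8.2 × 0.88
     = 199.58 + 116.29 + 142.52 = 458.39 kPa.
q_all = q_ult / FS = 458.39 / 2.5 = 183.36 kPa.

q_all ≈ 185 kPa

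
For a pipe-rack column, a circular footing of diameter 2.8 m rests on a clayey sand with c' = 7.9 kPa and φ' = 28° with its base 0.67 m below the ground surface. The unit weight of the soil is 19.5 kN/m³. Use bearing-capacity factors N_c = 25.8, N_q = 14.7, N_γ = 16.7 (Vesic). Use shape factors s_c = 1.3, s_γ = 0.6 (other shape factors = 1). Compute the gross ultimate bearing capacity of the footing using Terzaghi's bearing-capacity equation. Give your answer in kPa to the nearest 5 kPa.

q_ult ≈ 730 kPa

Effective surcharge at the founding depth q = γ·D_f = 19.5 × 0.67 = 13.065 kPa.
q_ult = c·N_c·s_c + q·N_q + 0.5·γ·B·N_γ·s_γ
     = 7.9 × 25.8 × 1.3 + 13.065 × 14.7 + 0.5 × 19.5 × 2.8 × 16.7 × 0.6
     = 264.97 + 192.06 + 273.55 = 730.57 kPa.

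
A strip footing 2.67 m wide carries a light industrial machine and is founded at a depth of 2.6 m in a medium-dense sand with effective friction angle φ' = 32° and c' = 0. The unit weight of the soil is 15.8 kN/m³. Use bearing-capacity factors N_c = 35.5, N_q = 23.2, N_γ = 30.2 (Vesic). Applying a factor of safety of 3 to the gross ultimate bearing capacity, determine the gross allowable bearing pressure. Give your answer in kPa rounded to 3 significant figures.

q = γ·D_f = 15.8 × 2.6 = 41.08 kPa.
q·N_q = 41.08 × 23.2 = 953.06 kPa
0.5·γ·B·N_γ = 0.5 × 15.8 × 2.67 × 30.2 = 637.01 kPa
q_ult = 953.06 + 637.01 = 1590.1 kPa.
q_all = q_ult / FS = 1590.1 / 3 = 530.02 kPa.

q_all ≈ 530 kPa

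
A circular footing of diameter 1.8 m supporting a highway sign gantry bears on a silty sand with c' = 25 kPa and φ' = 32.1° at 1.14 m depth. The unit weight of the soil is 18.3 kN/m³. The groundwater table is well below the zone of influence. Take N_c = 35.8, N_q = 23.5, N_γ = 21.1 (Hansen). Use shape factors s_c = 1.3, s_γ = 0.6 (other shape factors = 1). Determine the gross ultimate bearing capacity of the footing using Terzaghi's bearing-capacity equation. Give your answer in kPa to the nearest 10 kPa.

q_ult ≈ 1860 kPa

q = γ·D_f = 18.3 × 1.14 = 20.862 kPa.
c·N_c·s_c = 25 × 35.8 × 1.3 = 1163.5 kPa
q·N_q = 20.862 × 23.5 = 490.26 kPa
0.5·γ·B·N_γ·s_γ = 0.5 × 18.3 × 1.8 × 21.1 × 0.6 = 208.51 kPa
q_ult = 1163.5 + 490.26 + 208.51 = 1862.3 kPa.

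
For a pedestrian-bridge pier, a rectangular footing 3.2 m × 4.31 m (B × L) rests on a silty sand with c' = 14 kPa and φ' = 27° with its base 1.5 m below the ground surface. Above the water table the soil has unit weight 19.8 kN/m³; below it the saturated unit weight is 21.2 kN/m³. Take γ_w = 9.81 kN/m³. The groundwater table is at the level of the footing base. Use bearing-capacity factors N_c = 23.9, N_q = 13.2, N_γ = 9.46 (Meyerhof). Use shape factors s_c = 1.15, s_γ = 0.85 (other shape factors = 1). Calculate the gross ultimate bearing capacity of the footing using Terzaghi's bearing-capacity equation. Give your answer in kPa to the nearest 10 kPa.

q_ult ≈ 920 kPa

Effective surcharge at the founding depth q = γ·D_f = 19.8 × 1.5 = 29.7 kPa.
The water table coincides with the base, so in the self-weight term γ → γ' = 11.39 kN/m³.
q_ult = c·N_c·s_c + q·N_q + 0.5·γ·B·N_γ·s_γ
     = 14 × 23.9 × 1.15 + 29.7 × 13.2 + 0.5 × 11.39 × 3.2 × 9.46 × 0.85
     = 384.79 + 392.04 + 146.54 = 923.37 kPa.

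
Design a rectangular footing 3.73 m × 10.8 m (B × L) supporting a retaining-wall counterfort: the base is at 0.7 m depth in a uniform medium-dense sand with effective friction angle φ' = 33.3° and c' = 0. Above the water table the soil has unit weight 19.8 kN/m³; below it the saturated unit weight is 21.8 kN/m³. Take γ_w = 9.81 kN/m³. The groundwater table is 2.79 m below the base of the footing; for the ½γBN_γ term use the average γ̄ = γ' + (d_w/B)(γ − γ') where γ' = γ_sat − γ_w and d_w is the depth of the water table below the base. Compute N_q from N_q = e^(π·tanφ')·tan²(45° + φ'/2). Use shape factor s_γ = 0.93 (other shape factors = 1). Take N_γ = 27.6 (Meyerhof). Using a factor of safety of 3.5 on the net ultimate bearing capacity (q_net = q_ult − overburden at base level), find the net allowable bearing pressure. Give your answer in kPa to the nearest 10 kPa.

q_all(net) ≈ 350 kPa

N_q = e^(π·tan33.3°)·tan²(61.65°) = 27.05.
q = γ·D_f = 19.8 × 0.7 = 13.86 kPa.
γ' = 11.99 kN/m³; averaging over the depth B below the base, γ̄ = γ' + (d_w/B)(γ − γ') = 17.832 kN/m³.
q·N_q = 13.86 × 27.048 = 374.88 kPa
0.5·γ·B·N_γ·s_γ = 0.5 × 17.832 × 3.73 × 27.6 × 0.93 = 853.62 kPa
q_ult = 374.88 + 853.62 = 1228.5 kPa.
q_net = 1228.5 − 13.86 = 1214.6 kPa.
q_all(net) = 1214.6 / 3.5 = 347.04 kPa.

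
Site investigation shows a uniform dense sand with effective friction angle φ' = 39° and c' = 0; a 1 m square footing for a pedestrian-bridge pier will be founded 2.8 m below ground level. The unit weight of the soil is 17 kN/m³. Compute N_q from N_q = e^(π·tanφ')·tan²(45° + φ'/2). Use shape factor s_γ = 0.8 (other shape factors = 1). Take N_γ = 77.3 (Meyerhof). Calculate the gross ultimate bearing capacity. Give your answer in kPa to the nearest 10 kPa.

q_ult ≈ 3190 kPa

tan39° = 0.8098, so N_q = e^(π×0.8098)·tan²(64.5°) = 12.731 × 4.395 = 55.96.
q = γ·D_f = 17 × 2.8 = 47.6 kPa.
q·N_q = 47.6 × 55.957 = 2663.6 kPa
0.5·γ·B·N_γ·s_γ = 0.5 × 17 × 1 × 77.3 × 0.8 = 525.64 kPa
q_ult = 2663.6 + 525.64 = 3189.2 kPa.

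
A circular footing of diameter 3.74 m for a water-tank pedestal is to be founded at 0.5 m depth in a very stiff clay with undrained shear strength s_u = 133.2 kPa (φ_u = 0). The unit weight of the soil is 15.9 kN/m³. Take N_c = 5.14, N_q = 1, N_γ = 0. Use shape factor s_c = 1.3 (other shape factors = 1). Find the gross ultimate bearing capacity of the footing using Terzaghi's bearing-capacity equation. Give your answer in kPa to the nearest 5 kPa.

q_ult ≈ 900 kPa

Effective surcharge at the founding depth q = γ·D_f = 15.9 × 0.5 = 7.95 kPa.
q_ult = c·N_c·s_c + q·N_q
     = 133.2 × 5.14 × 1.3 + 7.95 × 1
     = 890.04 + 7.95 = 897.99 kPa.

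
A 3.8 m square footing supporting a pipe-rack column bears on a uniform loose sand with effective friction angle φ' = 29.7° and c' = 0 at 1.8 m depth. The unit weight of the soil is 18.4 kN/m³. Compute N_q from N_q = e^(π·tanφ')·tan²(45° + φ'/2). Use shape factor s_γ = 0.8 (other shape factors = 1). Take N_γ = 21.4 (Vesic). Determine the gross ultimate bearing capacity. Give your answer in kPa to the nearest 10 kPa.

tan29.7° = 0.5704, so N_q = e^(π×0.5704)·tan²(59.85°) = 6.001 × 2.964 = 17.79.
Effective surcharge at the founding depth q = γ·D_f = 18.4 × 1.8 = 33.12 kPa.
q_ult = q·N_q + 0.5·γ·B·N_γ·s_γ
     = 33.12 × 17.787 + 0.5 × 18.4 × 3.8 × 21.4 × 0.8
     = 589.11 + 598.52 = 1187.6 kPa.

q_ult ≈ 1190 kPa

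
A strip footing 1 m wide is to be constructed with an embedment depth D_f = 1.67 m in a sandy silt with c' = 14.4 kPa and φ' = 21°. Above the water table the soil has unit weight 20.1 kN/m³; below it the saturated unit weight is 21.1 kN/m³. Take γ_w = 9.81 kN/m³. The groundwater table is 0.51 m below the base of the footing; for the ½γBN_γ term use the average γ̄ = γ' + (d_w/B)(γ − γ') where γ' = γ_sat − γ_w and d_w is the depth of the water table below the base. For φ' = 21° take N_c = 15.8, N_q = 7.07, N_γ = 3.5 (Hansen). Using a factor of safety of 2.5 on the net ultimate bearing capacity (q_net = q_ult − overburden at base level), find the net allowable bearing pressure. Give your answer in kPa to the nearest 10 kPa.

Overburden at base level: q = 20.1 × 1.67 = 33.567 kPa.
The water table is 0.51 m below the base (< B = 1 m), so the ½γBN_γ term uses γ̄ = γ' + (d_w/B)(γ − γ') = 11.29 + (0.51/1)(20.1 − 11.29) = 15.783 kN/m³.
Cohesion term c·N_c = 14.4 × 15.8 = 227.52 kPa; surcharge term q·N_q = 33.567 × 7.07 = 237.32 kPa; self-weight term 0.5·γ·B·N_γ = 0.5 × 15.783 × 1 × 3.5 = 27.62 kPa.
q_ult = 227.52 + 237.32 + 27.62 = 492.46 kPa.
q_net = 492.46 − 33.567 = 458.89 kPa.
q_all(net) = 458.89 / 2.5 = 183.56 kPa.

q_all(net) ≈ 180 kPa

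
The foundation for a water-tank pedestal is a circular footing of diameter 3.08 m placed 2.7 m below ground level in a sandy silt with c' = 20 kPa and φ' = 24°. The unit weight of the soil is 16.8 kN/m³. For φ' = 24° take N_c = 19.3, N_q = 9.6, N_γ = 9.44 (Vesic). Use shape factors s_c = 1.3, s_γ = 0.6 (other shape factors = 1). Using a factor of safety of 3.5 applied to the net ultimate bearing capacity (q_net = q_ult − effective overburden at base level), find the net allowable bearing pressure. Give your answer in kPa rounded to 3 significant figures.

q_all(net) ≈ 297 kPa

Overburden at base level: q = 16.8 × 2.7 = 45.36 kPa.
Cohesion term c·N_c·s_c = 20 × 19.3 × 1.3 = 501.8 kPa; surcharge term q·N_q = 45.36 × 9.6 = 435.46 kPa; self-weight term 0.5·γ·B·N_γ·s_γ = 0.5 × 16.8 × 3.08 × 9.44 × 0.6 = 146.54 kPa.
q_ult = 501.8 + 435.46 + 146.54 = 1083.8 kPa.
Net ultimate: q_net = 1083.8 − 45.36 = 1038.4 kPa.
q_all(net) = 1038.4 / 3.5 = 296.7 kPa.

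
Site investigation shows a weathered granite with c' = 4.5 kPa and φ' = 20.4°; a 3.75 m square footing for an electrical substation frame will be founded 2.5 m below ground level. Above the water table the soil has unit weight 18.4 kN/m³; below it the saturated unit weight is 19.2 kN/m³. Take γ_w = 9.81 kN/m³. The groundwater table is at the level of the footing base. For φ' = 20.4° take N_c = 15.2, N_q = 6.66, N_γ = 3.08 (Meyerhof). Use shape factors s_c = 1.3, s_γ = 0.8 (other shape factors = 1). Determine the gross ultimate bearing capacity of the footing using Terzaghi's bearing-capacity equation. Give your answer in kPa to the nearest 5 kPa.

Effective surcharge at the founding depth q = γ·D_f = 18.4 × 2.5 = 46 kPa.
The water table coincides with the base, so in the self-weight term γ → γ' = 9.39 kN/m³.
q_ult = c·N_c·s_c + q·N_q + 0.5·γ·B·N_γ·s_γ
     = 4.5 × 15.2 × 1.3 + 46 × 6.66 + 0.5 × 9.39 × 3.75 × 3.08 × 0.8
     = 88.92 + 306.36 + 43.382 = 438.66 kPa.

q_ult ≈ 440 kPa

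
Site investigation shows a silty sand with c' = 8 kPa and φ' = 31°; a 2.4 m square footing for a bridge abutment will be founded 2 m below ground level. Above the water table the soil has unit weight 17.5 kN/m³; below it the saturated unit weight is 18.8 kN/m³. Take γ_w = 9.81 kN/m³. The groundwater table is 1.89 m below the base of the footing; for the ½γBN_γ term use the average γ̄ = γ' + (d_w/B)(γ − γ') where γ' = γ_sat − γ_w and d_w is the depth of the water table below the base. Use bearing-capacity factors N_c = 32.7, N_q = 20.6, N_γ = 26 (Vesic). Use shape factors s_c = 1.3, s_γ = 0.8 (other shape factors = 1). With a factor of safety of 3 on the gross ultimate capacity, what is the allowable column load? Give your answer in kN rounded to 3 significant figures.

P_all ≈ 2790 kN

Overburden at base level: q = 17.5 × 2 = 35 kPa.
The water table is 1.89 m below the base (< B = 2.4 m), so the ½γBN_γ term uses γ̄ = γ' + (d_w/B)(γ − γ') = 8.99 + (1.89/2.4)(17.5 − 8.99) = 15.692 kN/m³.
Cohesion term c·N_c·s_c = 8 × 32.7 × 1.3 = 340.08 kPa; surcharge term q·N_q = 35 × 20.6 = 721 kPa; self-weight term 0.5·γ·B·N_γ·s_γ = 0.5 × 15.692 × 2.4 × 26 × 0.8 = 391.66 kPa.
q_ult = 340.08 + 721 + 391.66 = 1452.7 kPa.
Gross allowable pressure q_all = 1452.7 / 3 = 484.25 kPa.
Footing area = 5.76 m², so allowable column load = 484.25 × 5.76 = 2789.3 kN.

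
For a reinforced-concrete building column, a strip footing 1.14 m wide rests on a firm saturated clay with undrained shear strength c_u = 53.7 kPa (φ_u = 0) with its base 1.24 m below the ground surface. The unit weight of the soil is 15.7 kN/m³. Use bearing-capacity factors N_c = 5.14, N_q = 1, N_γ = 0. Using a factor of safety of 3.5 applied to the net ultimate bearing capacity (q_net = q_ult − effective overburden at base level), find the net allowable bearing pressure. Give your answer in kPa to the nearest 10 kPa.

q_all(net) ≈ 80 kPa

Overburden at base level: q = 15.7 × 1.24 = 19.468 kPa.
Cohesion term c·N_c = 53.7 × 5.14 = 276.02 kPa; surcharge term q·N_q = 19.468 × 1 = 19.468 kPa.
q_ult = 276.02 + 19.468 = 295.49 kPa.
Net ultimate: q_net = 295.49 − 19.468 = 276.02 kPa.
q_all(net) = 276.02 / 3.5 = 78.862 kPa.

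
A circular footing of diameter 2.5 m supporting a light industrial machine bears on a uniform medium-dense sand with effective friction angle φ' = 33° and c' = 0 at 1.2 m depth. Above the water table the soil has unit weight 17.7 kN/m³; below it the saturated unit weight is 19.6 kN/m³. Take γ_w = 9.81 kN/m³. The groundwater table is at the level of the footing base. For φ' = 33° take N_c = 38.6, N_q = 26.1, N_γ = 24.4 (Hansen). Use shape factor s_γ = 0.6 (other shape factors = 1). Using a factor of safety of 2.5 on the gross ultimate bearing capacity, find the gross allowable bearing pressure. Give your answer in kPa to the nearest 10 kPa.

q_all ≈ 290 kPa

Effective surcharge at the founding depth q = γ·D_f = 17.7 × 1.2 = 21.24 kPa.
The water table coincides with the base, so in the self-weight term γ → γ' = 9.79 kN/m³.
q_ult = q·N_q + 0.5·γ·B·N_γ·s_γ
     = 21.24 × 26.1 + 0.5 × 9.79 × 2.5 × 24.4 × 0.6
     = 554.36 + 179.16 = 733.52 kPa.
q_all = 733.52 / 2.5 = 293.41 kPa.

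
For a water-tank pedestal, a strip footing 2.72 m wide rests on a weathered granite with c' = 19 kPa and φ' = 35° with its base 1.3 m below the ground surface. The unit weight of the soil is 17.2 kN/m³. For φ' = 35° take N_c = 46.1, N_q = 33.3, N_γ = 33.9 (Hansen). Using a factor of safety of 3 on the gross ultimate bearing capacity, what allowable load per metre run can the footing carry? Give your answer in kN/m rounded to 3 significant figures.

≈ 2190 kN/m

Overburden at base level: q = 17.2 × 1.3 = 22.36 kPa.
Cohesion term c·N_c = 19 × 46.1 = 875.9 kPa; surcharge term q·N_q = 22.36 × 33.3 = 744.59 kPa; self-weight term 0.5·γ·B·N_γ = 0.5 × 17.2 × 2.72 × 33.9 = 792.99 kPa.
q_ult = 875.9 + 744.59 + 792.99 = 2413.5 kPa.
Gross allowable pressure q_all = 2413.5 / 3 = 804.49 kPa.
Allowable wall load = q_all × B = 804.49 × 2.72 = 2188.2 kN per metre run.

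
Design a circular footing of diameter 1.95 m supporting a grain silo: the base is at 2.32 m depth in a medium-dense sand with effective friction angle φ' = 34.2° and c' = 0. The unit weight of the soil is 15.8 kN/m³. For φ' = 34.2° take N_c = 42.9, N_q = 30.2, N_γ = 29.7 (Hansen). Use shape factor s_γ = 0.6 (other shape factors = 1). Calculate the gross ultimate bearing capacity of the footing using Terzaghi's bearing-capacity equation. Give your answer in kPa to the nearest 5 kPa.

q = γ·D_f = 15.8 × 2.32 = 36.656 kPa.
q·N_q = 36.656 × 30.2 = 1107 kPa
0.5·γ·B·N_γ·s_γ = 0.5 × 15.8 × 1.95 × 29.7 × 0.6 = 274.52 kPa
q_ult = 1107 + 274.52 = 1381.5 kPa.

q_ult ≈ 1380 kPa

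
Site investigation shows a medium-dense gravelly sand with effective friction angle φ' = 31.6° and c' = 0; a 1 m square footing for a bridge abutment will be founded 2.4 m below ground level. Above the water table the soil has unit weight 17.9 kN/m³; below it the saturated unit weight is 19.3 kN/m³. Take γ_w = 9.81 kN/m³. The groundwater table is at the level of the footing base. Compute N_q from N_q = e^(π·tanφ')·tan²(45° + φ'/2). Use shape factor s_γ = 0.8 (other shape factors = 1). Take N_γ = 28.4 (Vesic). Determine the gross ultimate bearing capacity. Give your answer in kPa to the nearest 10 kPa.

tan31.6° = 0.6152, so N_q = e^(π×0.6152)·tan²(60.8°) = 6.908 × 3.202 = 22.12.
q = γ·D_f = 17.9 × 2.4 = 42.96 kPa.
For the ½γBN_γ term take γ' = 19.3 − 9.81 = 9.49 kN/m³ (soil below base is submerged).
q·N_q = 42.96 × 22.117 = 950.16 kPa
0.5·γ·B·N_γ·s_γ = 0.5 × 9.49 × 1 × 28.4 × 0.8 = 107.81 kPa
q_ult = 950.16 + 107.81 = 1058 kPa.

q_ult ≈ 1060 kPa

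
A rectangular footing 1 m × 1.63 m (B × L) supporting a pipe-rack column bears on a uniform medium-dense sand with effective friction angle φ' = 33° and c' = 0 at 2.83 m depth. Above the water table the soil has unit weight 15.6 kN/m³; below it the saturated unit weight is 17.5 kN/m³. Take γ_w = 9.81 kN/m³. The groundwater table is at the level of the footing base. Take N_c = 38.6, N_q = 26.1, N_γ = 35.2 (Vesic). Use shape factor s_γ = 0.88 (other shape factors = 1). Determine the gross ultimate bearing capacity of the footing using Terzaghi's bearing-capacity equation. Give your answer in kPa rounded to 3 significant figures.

Overburden at base level: q = 15.6 × 2.83 = 44.148 kPa.
Below the base the soil is submerged, so the ½γBN_γ term uses γ' = 17.5 − 9.81 = 7.69 kN/m³.
Surcharge term q·N_q = 44.148 × 26.1 = 1152.3 kPa; self-weight term 0.5·γ·B·N_γ·s_γ = 0.5 × 7.69 × 1 × 35.2 × 0.88 = 119.1 kPa.
q_ult = 1152.3 + 119.1 = 1271.4 kPa.

q_ult ≈ 1270 kPa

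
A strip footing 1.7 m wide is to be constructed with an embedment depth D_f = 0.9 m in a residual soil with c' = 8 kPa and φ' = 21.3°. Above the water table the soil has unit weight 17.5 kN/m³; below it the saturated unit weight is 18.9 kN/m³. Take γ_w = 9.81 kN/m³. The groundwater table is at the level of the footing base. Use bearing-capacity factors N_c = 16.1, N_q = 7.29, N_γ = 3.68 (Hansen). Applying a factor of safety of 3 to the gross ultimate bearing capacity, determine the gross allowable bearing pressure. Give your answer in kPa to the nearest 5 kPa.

q_all ≈ 90 kPa

q = γ·D_f = 17.5 × 0.9 = 15.75 kPa.
For the ½γBN_γ term take γ' = 18.9 − 9.81 = 9.09 kN/m³ (soil below base is submerged).
c·N_c = 8 × 16.1 = 128.8 kPa
q·N_q = 15.75 × 7.29 = 114.82 kPa
0.5·γ·B·N_γ = 0.5 × 9.09 × 1.7 × 3.68 = 28.434 kPa
q_ult = 128.8 + 114.82 + 28.434 = 272.05 kPa.
q_all = q_ult / FS = 272.05 / 3 = 90.684 kPa.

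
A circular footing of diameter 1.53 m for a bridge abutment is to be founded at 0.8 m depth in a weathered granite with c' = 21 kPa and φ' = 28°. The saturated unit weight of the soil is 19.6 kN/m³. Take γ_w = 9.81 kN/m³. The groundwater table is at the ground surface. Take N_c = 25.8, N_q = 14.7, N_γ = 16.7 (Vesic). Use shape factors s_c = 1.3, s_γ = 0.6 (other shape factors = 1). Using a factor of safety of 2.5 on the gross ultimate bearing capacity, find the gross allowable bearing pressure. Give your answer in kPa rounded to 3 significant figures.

With the water table at the surface the whole profile is submerged: γ' = 19.6 − 9.81 = 9.79 kN/m³, so q = γ'·D_f = 7.832 kPa; the same γ' applies in the ½γBN_γ term.
q_ult = c·N_c·s_c + q·N_q + 0.5·γ·B·N_γ·s_γ
     = 21 × 25.8 × 1.3 + 7.832 × 14.7 + 0.5 × 9.79 × 1.53 × 16.7 × 0.6
     = 704.34 + 115.13 + 75.043 = 894.51 kPa.
q_all = 894.51 / 2.5 = 357.81 kPa.

q_all ≈ 358 kPa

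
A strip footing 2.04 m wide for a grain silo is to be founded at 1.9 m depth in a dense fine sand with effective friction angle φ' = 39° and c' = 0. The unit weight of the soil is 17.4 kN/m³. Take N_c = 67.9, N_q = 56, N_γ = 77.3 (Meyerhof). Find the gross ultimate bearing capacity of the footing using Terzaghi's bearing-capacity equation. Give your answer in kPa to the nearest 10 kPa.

Overburden at base level: q = 17.4 × 1.9 = 33.06 kPa.
Surcharge term q·N_q = 33.06 × 56 = 1851.4 kPa; self-weight term 0.5·γ·B·N_γ = 0.5 × 17.4 × 2.04 × 77.3 = 1371.9 kPa.
q_ult = 1851.4 + 1371.9 = 3223.3 kPa.

q_ult ≈ 3220 kPa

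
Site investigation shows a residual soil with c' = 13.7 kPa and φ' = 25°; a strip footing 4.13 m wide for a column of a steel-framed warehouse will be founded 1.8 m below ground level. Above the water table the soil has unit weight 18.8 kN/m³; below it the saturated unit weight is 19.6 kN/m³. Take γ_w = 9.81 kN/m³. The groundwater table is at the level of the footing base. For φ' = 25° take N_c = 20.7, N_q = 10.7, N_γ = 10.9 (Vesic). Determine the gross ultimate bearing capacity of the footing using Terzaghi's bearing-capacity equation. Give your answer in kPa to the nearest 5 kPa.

q = γ·D_f = 18.8 × 1.8 = 33.84 kPa.
For the ½γBN_γ term take γ' = 19.6 − 9.81 = 9.79 kN/m³ (soil below base is submerged).
c·N_c = 13.7 × 20.7 = 283.59 kPa
q·N_q = 33.84 × 10.7 = 362.09 kPa
0.5·γ·B·N_γ = 0.5 × 9.79 × 4.13 × 10.9 = 220.36 kPa
q_ult = 283.59 + 362.09 + 220.36 = 866.04 kPa.

q_ult ≈ 865 kPa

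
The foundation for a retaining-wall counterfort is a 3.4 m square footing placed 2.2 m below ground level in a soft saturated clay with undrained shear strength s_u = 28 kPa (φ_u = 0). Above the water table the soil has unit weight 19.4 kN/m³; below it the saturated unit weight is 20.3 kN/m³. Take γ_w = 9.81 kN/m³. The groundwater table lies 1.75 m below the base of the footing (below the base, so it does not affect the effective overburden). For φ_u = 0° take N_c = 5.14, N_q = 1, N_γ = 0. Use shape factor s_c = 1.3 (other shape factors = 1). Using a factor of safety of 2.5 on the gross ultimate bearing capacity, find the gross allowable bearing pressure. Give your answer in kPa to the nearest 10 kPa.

Effective surcharge at the founding depth q = γ·D_f = 19.4 × 2.2 = 42.68 kPa.
q_ult = c·N_c·s_c + q·N_q
     = 28 × 5.14 × 1.3 + 42.68 × 1
     = 187.1 + 42.68 = 229.78 kPa.
q_all = 229.78 / 2.5 = 91.91 kPa.

q_all ≈ 90 kPa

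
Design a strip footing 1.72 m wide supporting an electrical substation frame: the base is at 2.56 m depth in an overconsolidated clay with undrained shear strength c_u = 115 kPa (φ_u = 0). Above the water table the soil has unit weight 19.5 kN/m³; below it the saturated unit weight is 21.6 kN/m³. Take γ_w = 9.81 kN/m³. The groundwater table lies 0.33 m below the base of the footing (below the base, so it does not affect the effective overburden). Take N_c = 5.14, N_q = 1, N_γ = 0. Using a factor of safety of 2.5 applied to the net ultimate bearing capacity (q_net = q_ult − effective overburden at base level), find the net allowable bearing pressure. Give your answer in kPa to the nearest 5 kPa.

q_all(net) ≈ 235 kPa

Effective surcharge at the founding depth q = γ·D_f = 19.5 × 2.56 = 49.92 kPa.
q_ult = c·N_c + q·N_q
     = 115 × 5.14 + 49.92 × 1
     = 591.1 + 49.92 = 641.02 kPa.
Net ultimate: q_net = 641.02 − 49.92 = 591.1 kPa.
q_all(net) = 591.1 / 2.5 = 236.44 kPa.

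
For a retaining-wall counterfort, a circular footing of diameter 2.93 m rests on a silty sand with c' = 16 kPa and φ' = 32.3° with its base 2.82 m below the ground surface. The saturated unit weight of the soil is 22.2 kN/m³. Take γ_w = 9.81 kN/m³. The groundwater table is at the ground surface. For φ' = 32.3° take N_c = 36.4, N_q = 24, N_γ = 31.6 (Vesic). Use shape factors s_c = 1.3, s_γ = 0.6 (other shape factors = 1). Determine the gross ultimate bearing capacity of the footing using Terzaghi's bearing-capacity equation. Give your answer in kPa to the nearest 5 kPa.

γ' = 22.2 − 9.81 = 12.39 kN/m³ (submerged throughout). q = 12.39 × 2.82 = 34.94 kPa; the same γ' applies in the ½γBN_γ term.
c·N_c·s_c = 16 × 36.4 × 1.3 = 757.12 kPa
q·N_q = 34.94 × 24 = 838.56 kPa
0.5·γ·B·N_γ·s_γ = 0.5 × 12.39 × 2.93 × 31.6 × 0.6 = 344.15 kPa
q_ult = 757.12 + 838.56 + 344.15 = 1939.8 kPa.

q_ult ≈ 1940 kPa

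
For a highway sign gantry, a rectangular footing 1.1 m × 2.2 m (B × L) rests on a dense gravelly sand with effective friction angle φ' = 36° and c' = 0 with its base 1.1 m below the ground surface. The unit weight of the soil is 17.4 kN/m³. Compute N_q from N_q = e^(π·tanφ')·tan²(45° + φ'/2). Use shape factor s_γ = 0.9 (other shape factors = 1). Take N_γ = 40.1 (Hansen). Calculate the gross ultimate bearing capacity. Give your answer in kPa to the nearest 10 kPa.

q_ult ≈ 1070 kPa

tan36° = 0.7265, so N_q = e^(π×0.7265)·tan²(63°) = 9.801 × 3.852 = 37.75.
Overburden at base level: q = 17.4 × 1.1 = 19.14 kPa.
Surcharge term q·N_q = 19.14 × 37.752 = 722.58 kPa; self-weight term 0.5·γ·B·N_γ·s_γ = 0.5 × 17.4 × 1.1 × 40.1 × 0.9 = 345.38 kPa.
q_ult = 722.58 + 345.38 = 1068 kPa.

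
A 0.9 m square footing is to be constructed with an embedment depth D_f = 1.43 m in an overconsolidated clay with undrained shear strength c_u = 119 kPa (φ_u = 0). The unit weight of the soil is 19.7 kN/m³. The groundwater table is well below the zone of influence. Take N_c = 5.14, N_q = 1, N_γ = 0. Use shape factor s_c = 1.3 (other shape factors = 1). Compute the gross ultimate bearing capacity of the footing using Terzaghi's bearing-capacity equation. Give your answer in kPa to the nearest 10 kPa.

q_ult ≈ 820 kPa

q = γ·D_f = 19.7 × 1.43 = 28.171 kPa.
c·N_c·s_c = 119 × 5.14 × 1.3 = 795.16 kPa
q·N_q = 28.171 × 1 = 28.171 kPa
q_ult = 795.16 + 28.171 = 823.33 kPa.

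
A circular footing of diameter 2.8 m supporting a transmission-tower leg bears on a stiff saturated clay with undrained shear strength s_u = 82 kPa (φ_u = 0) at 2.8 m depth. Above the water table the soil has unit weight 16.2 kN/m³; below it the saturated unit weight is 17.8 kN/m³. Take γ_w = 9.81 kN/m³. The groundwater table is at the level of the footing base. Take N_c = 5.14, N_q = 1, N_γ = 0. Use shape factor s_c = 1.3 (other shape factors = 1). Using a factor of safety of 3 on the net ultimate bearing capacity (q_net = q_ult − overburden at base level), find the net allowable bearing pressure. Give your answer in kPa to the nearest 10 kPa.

q_all(net) ≈ 180 kPa

q = γ·D_f = 16.2 × 2.8 = 45.36 kPa.
c·N_c·s_c = 82 × 5.14 × 1.3 = 547.92 kPa
q·N_q = 45.36 × 1 = 45.36 kPa
q_ult = 547.92 + 45.36 = 593.28 kPa.
q_net = 593.28 − 45.36 = 547.92 kPa.
q_all(net) = 547.92 / 3 = 182.64 kPa.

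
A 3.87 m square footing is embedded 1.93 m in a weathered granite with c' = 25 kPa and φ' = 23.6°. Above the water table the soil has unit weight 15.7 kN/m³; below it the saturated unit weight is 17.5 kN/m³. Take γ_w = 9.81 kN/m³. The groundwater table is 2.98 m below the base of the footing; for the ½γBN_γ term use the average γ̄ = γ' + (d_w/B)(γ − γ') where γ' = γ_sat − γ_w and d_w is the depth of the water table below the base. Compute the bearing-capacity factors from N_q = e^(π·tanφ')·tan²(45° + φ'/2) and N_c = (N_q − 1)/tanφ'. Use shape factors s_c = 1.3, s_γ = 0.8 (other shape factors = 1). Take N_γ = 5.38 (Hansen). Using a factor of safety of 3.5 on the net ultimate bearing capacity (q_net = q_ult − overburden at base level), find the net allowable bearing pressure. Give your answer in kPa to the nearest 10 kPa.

N_q = e^(π·tan23.6°)·tan²(56.8°) = 9.21; N_c = (N_q − 1)/tanφ' = 18.8.
q = γ·D_f = 15.7 × 1.93 = 30.301 kPa.
γ' = 7.69 kN/m³; averaging over the depth B below the base, γ̄ = γ' + (d_w/B)(γ − γ') = 13.858 kN/m³.
c·N_c·s_c = 25 × 18.8 × 1.3 = 610.99 kPa
q·N_q = 30.301 × 9.2134 = 279.17 kPa
0.5·γ·B·N_γ·s_γ = 0.5 × 13.858 × 3.87 × 5.38 × 0.8 = 115.41 kPa
q_ult = 610.99 + 279.17 + 115.41 = 1005.6 kPa.
q_net = 1005.6 − 30.301 = 975.28 kPa.
q_all(net) = 975.28 / 3.5 = 278.65 kPa.

q_all(net) ≈ 280 kPa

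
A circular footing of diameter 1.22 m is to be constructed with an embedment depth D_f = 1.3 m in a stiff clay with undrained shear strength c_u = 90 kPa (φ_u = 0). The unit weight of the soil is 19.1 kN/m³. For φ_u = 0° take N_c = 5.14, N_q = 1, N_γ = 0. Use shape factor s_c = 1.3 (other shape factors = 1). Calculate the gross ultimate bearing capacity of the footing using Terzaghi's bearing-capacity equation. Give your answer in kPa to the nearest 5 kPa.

Overburden at base level: q = 19.1 × 1.3 = 24.83 kPa.
Cohesion term c·N_c·s_c = 90 × 5.14 × 1.3 = 601.38 kPa; surcharge term q·N_q = 24.83 × 1 = 24.83 kPa.
q_ult = 601.38 + 24.83 = 626.21 kPa.

q_ult ≈ 625 kPa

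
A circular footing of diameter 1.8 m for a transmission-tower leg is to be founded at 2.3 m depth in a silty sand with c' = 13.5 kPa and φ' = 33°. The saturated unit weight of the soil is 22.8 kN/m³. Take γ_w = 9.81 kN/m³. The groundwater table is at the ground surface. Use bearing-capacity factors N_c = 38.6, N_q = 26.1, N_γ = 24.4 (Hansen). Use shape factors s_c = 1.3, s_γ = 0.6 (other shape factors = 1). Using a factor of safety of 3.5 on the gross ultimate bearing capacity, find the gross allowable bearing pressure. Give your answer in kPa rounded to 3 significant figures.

q_all ≈ 465 kPa

γ' = 22.8 − 9.81 = 12.99 kN/m³ (submerged throughout). q = 12.99 × 2.3 = 29.877 kPa; the same γ' applies in the ½γBN_γ term.
c·N_c·s_c = 13.5 × 38.6 × 1.3 = 677.43 kPa
q·N_q = 29.877 × 26.1 = 779.79 kPa
0.5·γ·B·N_γ·s_γ = 0.5 × 12.99 × 1.8 × 24.4 × 0.6 = 171.16 kPa
q_ult = 677.43 + 779.79 + 171.16 = 1628.4 kPa.
q_all = 1628.4 / 3.5 = 465.25 kPa.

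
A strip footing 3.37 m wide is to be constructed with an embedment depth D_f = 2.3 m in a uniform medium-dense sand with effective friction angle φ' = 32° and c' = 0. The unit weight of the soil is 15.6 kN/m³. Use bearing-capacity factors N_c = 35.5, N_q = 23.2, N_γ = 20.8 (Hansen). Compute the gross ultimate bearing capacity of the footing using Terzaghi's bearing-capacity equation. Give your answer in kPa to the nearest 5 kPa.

q_ult ≈ 1380 kPa

q = γ·D_f = 15.6 × 2.3 = 35.88 kPa.
q·N_q = 35.88 × 23.2 = 832.42 kPa
0.5·γ·B·N_γ = 0.5 × 15.6 × 3.37 × 20.8 = 546.75 kPa
q_ult = 832.42 + 546.75 = 1379.2 kPa.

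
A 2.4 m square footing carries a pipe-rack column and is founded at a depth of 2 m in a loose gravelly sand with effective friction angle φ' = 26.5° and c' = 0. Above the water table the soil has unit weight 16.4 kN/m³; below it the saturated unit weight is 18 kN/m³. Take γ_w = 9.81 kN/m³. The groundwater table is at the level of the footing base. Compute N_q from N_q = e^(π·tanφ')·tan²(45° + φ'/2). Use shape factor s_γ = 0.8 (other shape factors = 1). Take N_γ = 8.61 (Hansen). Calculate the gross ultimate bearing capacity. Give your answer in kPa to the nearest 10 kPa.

tan26.5° = 0.4986, so N_q = e^(π×0.4986)·tan²(58.25°) = 4.789 × 2.611 = 12.51.
Effective surcharge at the founding depth q = γ·D_f = 16.4 × 2 = 32.8 kPa.
The water table coincides with the base, so in the self-weight term γ → γ' = 8.19 kN/m³.
q_ult = q·N_q + 0.5·γ·B·N_γ·s_γ
     = 32.8 × 12.506 + 0.5 × 8.19 × 2.4 × 8.61 × 0.8
     = 410.2 + 67.695 = 477.9 kPa.

q_ult ≈ 480 kPa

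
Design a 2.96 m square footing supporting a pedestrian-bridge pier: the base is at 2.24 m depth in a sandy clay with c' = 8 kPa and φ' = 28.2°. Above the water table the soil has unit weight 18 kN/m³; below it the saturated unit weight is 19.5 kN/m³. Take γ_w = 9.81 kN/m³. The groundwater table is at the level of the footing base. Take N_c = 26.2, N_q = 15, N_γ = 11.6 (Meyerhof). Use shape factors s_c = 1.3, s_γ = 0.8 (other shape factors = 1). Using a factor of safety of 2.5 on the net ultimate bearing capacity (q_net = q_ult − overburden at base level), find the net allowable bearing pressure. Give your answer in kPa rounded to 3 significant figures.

q_all(net) ≈ 388 kPa

Effective surcharge at the founding depth q = γ·D_f = 18 × 2.24 = 40.32 kPa.
The water table coincides with the base, so in the self-weight term γ → γ' = 9.69 kN/m³.
q_ult = c·N_c·s_c + q·N_q + 0.5·γ·B·N_γ·s_γ
     = 8 × 26.2 × 1.3 + 40.32 × 15 + 0.5 × 9.69 × 2.96 × 11.6 × 0.8
     = 272.48 + 604.8 + 133.09 = 1010.4 kPa.
q_net = 1010.4 − 40.32 = 970.05 kPa.
q_all(net) = 970.05 / 2.5 = 388.02 kPa.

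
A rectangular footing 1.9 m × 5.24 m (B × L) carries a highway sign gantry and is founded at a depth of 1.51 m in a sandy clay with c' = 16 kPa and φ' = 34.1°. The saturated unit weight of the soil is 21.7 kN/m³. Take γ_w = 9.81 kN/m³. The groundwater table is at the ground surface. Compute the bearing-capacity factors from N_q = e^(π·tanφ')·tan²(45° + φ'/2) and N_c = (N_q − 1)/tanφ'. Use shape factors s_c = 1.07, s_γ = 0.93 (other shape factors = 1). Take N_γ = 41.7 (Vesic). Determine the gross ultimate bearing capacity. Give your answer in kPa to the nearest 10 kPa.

tan34.1° = 0.6771, so N_q = e^(π×0.6771)·tan²(62.05°) = 8.39 × 3.552 = 29.8.
N_c = (29.8 − 1)/tan34.1° = 42.54.
γ' = 21.7 − 9.81 = 11.89 kN/m³ (submerged throughout). q = 11.89 × 1.51 = 17.954 kPa; the same γ' applies in the ½γBN_γ term.
c·N_c·s_c = 16 × 42.539 × 1.07 = 728.27 kPa
q·N_q = 17.954 × 29.801 = 535.05 kPa
0.5·γ·B·N_γ·s_γ = 0.5 × 11.89 × 1.9 × 41.7 × 0.93 = 438.05 kPa
q_ult = 728.27 + 535.05 + 438.05 = 1701.4 kPa.

q_ult ≈ 1700 kPa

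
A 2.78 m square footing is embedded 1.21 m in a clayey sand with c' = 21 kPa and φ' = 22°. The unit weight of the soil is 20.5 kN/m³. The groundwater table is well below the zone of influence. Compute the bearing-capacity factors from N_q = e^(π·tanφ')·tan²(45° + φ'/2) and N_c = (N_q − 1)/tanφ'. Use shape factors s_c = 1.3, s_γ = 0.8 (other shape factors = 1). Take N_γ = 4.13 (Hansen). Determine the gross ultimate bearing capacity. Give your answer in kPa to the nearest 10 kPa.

tan22° = 0.404, so N_q = e^(π×0.404)·tan²(56°) = 3.558 × 2.198 = 7.82.
N_c = (7.82 − 1)/tan22° = 16.88.
Effective surcharge at the founding depth q = γ·D_f = 20.5 × 1.21 = 24.805 kPa.
q_ult = c·N_c·s_c + q·N_q + 0.5·γ·B·N_γ·s_γ
     = 21 × 16.883 × 1.3 + 24.805 × 7.8211 + 0.5 × 20.5 × 2.78 × 4.13 × 0.8
     = 460.9 + 194 + 94.147 = 749.05 kPa.

q_ult ≈ 750 kPa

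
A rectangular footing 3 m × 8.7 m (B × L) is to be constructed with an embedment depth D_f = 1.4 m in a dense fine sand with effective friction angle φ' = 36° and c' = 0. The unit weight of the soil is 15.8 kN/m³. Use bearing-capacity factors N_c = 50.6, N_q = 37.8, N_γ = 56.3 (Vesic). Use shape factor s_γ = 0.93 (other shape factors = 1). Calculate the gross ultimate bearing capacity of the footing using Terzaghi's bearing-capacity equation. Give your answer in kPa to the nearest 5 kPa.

q_ult ≈ 2075 kPa

q = γ·D_f = 15.8 × 1.4 = 22.12 kPa.
q·N_q = 22.12 × 37.8 = 836.14 kPa
0.5·γ·B·N_γ·s_γ = 0.5 × 15.8 × 3 × 56.3 × 0.93 = 1240.9 kPa
q_ult = 836.14 + 1240.9 = 2077 kPa.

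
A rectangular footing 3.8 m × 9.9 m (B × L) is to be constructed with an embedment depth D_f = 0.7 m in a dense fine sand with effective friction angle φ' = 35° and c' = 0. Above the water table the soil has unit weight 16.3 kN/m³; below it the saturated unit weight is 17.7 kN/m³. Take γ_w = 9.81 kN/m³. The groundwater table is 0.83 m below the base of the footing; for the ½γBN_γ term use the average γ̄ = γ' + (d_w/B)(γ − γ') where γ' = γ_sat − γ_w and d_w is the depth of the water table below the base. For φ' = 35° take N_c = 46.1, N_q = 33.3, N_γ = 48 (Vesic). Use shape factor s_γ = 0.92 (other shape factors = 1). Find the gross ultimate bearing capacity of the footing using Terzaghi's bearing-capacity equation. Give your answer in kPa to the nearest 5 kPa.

Effective surcharge at the founding depth q = γ·D_f = 16.3 × 0.7 = 11.41 kPa.
With d_w = 0.83 m < B, γ̄ = 7.89 + (0.83/3.8) × (16.3 − 7.89) = 9.7269 kN/m³.
q_ult = q·N_q + 0.5·γ·B·N_γ·s_γ
     = 11.41 × 33.3 + 0.5 × 9.7269 × 3.8 × 48 × 0.92
     = 379.95 + 816.13 = 1196.1 kPa.

q_ult ≈ 1195 kPa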